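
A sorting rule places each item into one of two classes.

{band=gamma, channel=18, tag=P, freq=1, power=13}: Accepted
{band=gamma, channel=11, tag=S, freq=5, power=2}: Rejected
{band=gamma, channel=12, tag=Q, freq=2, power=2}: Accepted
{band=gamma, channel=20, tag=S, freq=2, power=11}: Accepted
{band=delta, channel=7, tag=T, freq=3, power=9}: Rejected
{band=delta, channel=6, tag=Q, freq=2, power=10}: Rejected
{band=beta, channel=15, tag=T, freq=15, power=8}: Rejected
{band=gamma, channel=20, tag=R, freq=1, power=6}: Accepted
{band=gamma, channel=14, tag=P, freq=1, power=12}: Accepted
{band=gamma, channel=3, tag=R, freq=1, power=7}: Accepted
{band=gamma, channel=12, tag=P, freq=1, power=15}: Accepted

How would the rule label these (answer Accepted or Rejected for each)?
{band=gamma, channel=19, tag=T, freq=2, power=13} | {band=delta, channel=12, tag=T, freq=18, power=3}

Accepted, Rejected

Rule: band is gamma AND freq ≤ 2. This holds for each 'Accepted' example and fails for each 'Rejected' one.
{band=gamma, channel=19, tag=T, freq=2, power=13} → band is gamma, freq = 2 → Accepted. {band=delta, channel=12, tag=T, freq=18, power=3} → band is delta, freq = 18 → Rejected.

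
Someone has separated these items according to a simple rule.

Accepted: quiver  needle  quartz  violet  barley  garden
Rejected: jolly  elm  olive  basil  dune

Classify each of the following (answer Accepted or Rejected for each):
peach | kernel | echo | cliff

Rejected, Accepted, Rejected, Rejected

All 'Accepted' examples share one property — length 6 — and every 'Rejected' example lacks it.
peach: Rejected (length 5). kernel: Accepted (length 6). echo: Rejected (length 4). cliff: Rejected (length 5).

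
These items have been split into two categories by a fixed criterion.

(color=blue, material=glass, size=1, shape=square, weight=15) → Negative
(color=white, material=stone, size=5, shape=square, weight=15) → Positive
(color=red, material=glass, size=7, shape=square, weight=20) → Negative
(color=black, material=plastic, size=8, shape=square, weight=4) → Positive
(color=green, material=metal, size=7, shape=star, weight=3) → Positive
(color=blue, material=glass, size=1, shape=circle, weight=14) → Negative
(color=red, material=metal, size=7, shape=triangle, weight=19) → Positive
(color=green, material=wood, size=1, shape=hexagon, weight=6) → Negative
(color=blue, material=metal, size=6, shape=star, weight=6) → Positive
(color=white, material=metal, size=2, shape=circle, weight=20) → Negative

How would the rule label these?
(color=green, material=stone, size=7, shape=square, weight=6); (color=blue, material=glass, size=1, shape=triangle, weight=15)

The rule appears to be: size ≥ 2 AND weight ≤ 19.
(color=green, material=stone, size=7, shape=square, weight=6) — size = 7, weight = 6, hence Positive.
(color=blue, material=glass, size=1, shape=triangle, weight=15) — size = 1, weight = 15, hence Negative.

Positive, Negative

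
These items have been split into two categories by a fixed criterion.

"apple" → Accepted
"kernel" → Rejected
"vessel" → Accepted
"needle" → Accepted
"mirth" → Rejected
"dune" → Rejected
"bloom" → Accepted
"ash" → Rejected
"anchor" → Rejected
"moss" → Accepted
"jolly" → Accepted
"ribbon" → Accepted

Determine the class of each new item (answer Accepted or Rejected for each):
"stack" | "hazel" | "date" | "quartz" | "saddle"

Rejected, Rejected, Rejected, Rejected, Accepted

Rule: has a double letter. This holds for each 'Accepted' example and fails for each 'Rejected' one.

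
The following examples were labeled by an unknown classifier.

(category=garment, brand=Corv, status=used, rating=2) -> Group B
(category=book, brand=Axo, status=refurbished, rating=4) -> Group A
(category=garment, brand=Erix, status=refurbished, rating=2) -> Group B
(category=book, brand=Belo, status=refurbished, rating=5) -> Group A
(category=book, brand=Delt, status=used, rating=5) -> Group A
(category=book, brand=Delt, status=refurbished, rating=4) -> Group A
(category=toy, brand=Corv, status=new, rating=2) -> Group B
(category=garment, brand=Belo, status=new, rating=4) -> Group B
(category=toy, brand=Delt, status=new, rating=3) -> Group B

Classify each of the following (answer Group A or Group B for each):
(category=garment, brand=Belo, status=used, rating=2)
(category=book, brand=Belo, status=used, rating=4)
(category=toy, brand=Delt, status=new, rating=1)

Every 'Group A' example satisfies: category is book. None of the 'Group B' examples do.

Group B, Group A, Group B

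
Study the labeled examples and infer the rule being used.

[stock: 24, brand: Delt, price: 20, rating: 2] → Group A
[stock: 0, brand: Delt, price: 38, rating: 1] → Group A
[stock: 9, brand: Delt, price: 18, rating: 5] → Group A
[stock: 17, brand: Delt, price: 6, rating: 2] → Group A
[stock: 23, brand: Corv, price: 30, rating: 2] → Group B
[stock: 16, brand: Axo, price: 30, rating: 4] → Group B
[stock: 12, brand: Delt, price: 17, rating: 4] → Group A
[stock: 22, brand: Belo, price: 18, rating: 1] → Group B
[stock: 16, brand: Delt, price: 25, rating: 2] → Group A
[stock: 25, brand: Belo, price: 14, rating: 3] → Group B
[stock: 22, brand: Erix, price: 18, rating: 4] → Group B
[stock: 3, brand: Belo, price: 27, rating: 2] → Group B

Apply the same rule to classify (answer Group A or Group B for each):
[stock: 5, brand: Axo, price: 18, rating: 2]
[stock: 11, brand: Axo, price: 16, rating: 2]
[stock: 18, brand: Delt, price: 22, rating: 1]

Group B, Group B, Group A

Checking candidate rules against both groups, what survives is: brand is Delt.
[stock: 5, brand: Axo, price: 18, rating: 2] — brand is Axo, hence Group B. [stock: 11, brand: Axo, price: 16, rating: 2] — brand is Axo, hence Group B. [stock: 18, brand: Delt, price: 22, rating: 1] — brand is Delt, hence Group A.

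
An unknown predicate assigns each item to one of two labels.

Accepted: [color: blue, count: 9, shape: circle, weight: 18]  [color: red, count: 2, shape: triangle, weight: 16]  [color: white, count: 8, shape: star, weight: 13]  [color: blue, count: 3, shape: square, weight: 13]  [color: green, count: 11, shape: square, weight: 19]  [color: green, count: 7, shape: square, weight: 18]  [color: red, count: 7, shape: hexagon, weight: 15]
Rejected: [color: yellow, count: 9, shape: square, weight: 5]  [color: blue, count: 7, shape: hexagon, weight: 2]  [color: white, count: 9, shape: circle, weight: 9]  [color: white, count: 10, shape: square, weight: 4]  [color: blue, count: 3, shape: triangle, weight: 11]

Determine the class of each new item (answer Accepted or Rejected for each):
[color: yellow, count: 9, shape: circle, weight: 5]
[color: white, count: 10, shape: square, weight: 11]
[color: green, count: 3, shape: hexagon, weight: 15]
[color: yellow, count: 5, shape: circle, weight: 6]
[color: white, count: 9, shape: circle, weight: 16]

Rejected, Rejected, Accepted, Rejected, Accepted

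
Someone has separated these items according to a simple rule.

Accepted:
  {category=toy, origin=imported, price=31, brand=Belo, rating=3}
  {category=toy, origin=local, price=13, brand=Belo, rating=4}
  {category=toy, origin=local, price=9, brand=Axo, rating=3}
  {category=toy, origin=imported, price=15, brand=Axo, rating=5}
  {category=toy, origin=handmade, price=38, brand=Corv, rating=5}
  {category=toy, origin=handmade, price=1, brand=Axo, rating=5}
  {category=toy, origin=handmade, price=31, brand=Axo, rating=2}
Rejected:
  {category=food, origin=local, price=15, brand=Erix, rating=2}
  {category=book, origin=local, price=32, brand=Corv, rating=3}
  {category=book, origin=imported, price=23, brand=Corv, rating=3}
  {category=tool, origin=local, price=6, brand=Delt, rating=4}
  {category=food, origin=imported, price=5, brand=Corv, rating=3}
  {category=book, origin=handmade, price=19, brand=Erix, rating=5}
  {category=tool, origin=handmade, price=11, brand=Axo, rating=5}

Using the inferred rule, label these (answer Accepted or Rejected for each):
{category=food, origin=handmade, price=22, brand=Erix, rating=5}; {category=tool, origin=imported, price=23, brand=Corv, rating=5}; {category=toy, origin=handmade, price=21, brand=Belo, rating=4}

Rejected, Rejected, Accepted

The classifier is using: category is toy.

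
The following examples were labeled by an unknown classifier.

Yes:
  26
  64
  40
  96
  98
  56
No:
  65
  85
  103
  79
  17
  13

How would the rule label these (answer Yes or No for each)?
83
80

The rule appears to be: even.
83 — 83 is odd, hence No.
80 — 80 is even, hence Yes.

No, Yes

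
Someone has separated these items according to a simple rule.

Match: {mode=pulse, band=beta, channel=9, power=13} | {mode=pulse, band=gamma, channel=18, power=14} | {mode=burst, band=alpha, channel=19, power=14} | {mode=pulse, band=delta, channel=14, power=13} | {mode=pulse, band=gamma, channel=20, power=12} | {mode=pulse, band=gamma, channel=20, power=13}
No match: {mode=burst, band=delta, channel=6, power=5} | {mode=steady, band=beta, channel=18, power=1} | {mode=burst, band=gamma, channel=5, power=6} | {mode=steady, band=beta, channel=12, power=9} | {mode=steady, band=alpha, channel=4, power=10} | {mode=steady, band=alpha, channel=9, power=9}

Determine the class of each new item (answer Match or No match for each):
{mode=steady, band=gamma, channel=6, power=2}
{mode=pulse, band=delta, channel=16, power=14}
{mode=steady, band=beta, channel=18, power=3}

No match, Match, No match

The distinguishing property — power ≥ 12 — holds for all the 'Match' cases and none of the 'No match' cases.
{mode=steady, band=gamma, channel=6, power=2}: power = 2, doesn't match → No match. {mode=pulse, band=delta, channel=16, power=14}: power = 14, qualifies → Match. {mode=steady, band=beta, channel=18, power=3}: power = 3, doesn't match → No match.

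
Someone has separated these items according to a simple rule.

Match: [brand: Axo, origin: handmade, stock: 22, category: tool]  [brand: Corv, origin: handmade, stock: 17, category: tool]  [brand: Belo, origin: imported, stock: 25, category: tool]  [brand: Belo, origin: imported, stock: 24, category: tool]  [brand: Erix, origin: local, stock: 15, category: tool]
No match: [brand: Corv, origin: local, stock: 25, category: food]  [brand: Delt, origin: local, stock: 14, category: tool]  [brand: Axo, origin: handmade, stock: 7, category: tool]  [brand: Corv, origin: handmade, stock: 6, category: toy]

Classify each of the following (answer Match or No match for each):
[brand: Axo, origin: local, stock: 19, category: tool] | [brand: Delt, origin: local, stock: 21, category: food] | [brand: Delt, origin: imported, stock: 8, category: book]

Match, No match, No match

Rule: category is tool AND stock ≥ 15. This holds for each 'Match' example and fails for each 'No match' one.
[brand: Axo, origin: local, stock: 19, category: tool] → category is tool, stock = 19 → Match.
[brand: Delt, origin: local, stock: 21, category: food] → category is food, stock = 21 → No match.
[brand: Delt, origin: imported, stock: 8, category: book] → category is book, stock = 8 → No match.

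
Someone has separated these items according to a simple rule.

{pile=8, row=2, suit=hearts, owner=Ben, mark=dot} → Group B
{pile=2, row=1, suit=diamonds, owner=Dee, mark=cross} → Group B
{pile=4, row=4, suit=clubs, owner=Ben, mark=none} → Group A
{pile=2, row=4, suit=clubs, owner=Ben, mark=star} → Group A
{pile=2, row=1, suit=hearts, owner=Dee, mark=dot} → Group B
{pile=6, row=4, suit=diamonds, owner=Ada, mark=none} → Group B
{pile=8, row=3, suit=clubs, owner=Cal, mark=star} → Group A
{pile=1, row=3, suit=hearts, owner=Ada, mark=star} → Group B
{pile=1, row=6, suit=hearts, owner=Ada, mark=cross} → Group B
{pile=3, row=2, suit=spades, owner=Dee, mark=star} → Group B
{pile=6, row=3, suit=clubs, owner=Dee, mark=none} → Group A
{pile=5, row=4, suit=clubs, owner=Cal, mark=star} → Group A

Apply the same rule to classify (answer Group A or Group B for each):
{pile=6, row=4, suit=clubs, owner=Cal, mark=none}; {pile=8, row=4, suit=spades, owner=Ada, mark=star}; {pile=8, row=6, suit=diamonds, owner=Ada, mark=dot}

The common property of the 'Group A' items is: suit is clubs. No 'Group B' item has it.
{pile=6, row=4, suit=clubs, owner=Cal, mark=none} → suit is clubs → Group A. {pile=8, row=4, suit=spades, owner=Ada, mark=star} → suit is spades → Group B. {pile=8, row=6, suit=diamonds, owner=Ada, mark=dot} → suit is diamonds → Group B.

Group A, Group B, Group B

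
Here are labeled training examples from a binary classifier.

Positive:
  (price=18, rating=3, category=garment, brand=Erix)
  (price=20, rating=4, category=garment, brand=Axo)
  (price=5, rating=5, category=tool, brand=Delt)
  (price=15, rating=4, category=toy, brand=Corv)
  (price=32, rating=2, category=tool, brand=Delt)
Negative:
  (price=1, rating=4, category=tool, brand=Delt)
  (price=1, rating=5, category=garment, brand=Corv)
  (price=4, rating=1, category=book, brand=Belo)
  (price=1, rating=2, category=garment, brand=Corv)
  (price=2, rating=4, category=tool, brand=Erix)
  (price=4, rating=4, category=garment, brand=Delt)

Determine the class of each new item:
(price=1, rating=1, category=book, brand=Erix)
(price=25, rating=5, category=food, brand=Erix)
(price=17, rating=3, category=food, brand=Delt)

Every 'Positive' example satisfies: price ≥ 5. None of the 'Negative' examples do.
(price=1, rating=1, category=book, brand=Erix) → price = 1 → Negative. (price=25, rating=5, category=food, brand=Erix) → price = 25 → Positive. (price=17, rating=3, category=food, brand=Delt) → price = 17 → Positive.

Negative, Positive, Positive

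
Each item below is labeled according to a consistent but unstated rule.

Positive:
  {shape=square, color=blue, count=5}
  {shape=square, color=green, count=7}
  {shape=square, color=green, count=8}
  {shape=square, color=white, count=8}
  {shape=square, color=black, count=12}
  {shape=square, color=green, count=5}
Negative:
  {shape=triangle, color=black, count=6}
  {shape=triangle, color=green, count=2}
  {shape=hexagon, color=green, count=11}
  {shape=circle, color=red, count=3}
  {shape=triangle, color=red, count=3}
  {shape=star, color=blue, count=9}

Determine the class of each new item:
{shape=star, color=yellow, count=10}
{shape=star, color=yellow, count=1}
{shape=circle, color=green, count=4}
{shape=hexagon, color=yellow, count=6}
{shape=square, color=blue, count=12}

Negative, Negative, Negative, Negative, Positive

The classifier is using: shape is square.
{shape=star, color=yellow, count=10} → shape is star → Negative. {shape=star, color=yellow, count=1} → shape is star → Negative. {shape=circle, color=green, count=4} → shape is circle → Negative. {shape=hexagon, color=yellow, count=6} → shape is hexagon → Negative. {shape=square, color=blue, count=12} → shape is square → Positive.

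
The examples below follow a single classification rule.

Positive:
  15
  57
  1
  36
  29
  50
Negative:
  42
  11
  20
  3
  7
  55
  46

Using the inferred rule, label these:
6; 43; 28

Negative, Positive, Negative

Comparing the two groups points to one rule — ≡ 1 (mod 7).
Negative: 6, since 6 mod 7 = 6. Positive: 43, since 43 mod 7 = 1. Negative: 28, since 28 mod 7 = 0.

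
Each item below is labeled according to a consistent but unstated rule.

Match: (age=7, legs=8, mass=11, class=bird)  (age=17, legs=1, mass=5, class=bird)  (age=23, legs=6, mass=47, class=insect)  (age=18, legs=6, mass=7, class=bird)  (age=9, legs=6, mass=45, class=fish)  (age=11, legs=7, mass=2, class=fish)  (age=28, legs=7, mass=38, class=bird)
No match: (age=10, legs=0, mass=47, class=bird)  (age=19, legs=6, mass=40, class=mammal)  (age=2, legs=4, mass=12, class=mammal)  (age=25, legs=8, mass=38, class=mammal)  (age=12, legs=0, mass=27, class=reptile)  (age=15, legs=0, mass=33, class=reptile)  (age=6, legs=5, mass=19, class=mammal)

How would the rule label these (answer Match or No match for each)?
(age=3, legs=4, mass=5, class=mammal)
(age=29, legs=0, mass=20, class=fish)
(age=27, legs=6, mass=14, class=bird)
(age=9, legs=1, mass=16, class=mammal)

No match, No match, Match, No match

The common property of the 'Match' items is: class is not mammal AND legs ≥ 1. No 'No match' item has it.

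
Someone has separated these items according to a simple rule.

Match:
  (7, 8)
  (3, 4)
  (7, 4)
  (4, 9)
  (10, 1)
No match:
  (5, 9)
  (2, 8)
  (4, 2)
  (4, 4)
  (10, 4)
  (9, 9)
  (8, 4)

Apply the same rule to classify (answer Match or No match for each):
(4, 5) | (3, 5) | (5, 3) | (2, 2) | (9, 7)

Match, No match, No match, No match, No match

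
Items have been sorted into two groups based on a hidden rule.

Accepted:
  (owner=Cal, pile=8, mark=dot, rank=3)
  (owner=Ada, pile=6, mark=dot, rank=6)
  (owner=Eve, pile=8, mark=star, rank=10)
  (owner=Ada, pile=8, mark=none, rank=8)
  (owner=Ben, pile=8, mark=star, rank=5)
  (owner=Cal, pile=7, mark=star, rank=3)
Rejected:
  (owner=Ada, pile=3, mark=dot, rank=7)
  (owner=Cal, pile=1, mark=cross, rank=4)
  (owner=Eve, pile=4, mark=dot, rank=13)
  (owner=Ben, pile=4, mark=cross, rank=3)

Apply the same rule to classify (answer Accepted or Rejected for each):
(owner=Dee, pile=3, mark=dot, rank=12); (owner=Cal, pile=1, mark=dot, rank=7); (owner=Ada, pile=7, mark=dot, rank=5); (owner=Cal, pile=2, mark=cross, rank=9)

Rejected, Rejected, Accepted, Rejected

The classifier is using: pile ≥ 6.
(owner=Dee, pile=3, mark=dot, rank=12): pile = 3 — doesn't qualify, so Rejected. (owner=Cal, pile=1, mark=dot, rank=7): pile = 1 — doesn't qualify, so Rejected. (owner=Ada, pile=7, mark=dot, rank=5): pile = 7 — fits, so Accepted. (owner=Cal, pile=2, mark=cross, rank=9): pile = 2 — doesn't qualify, so Rejected.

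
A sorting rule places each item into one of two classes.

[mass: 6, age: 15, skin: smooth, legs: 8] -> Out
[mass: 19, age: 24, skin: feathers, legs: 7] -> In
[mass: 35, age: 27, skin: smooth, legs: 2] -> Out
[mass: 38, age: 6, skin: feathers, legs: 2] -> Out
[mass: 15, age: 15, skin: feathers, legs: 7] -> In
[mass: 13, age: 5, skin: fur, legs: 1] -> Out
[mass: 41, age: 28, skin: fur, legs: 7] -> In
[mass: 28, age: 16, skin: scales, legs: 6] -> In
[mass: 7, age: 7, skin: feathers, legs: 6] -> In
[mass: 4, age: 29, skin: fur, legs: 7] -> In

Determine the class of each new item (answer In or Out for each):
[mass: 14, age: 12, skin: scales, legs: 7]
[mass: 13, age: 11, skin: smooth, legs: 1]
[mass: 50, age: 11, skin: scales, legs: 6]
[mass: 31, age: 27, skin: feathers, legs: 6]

The rule appears to be: legs ≥ 6 AND legs ≤ 7.
[mass: 14, age: 12, skin: scales, legs: 7] → legs = 7 → In. [mass: 13, age: 11, skin: smooth, legs: 1] → legs = 1 → Out. [mass: 50, age: 11, skin: scales, legs: 6] → legs = 6 → In. [mass: 31, age: 27, skin: feathers, legs: 6] → legs = 6 → In.

In, Out, In, In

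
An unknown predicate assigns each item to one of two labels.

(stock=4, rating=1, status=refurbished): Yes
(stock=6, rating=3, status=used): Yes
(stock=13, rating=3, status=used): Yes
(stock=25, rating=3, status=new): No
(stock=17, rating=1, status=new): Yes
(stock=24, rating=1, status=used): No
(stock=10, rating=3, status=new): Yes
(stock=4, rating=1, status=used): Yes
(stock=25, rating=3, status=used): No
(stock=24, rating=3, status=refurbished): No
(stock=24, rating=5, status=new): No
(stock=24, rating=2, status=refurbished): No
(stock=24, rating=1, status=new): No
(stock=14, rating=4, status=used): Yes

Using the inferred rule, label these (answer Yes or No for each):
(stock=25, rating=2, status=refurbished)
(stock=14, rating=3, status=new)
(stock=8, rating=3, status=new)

No, Yes, Yes

The simplest hypothesis consistent with all the labels is: stock ≤ 17.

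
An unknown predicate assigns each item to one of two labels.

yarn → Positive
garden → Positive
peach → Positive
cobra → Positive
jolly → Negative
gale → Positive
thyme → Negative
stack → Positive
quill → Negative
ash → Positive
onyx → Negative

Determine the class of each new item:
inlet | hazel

Negative, Positive

The classifier is using: contains 'a'.
Negative: inlet, since no 'a'.
Positive: hazel, since has 'a'.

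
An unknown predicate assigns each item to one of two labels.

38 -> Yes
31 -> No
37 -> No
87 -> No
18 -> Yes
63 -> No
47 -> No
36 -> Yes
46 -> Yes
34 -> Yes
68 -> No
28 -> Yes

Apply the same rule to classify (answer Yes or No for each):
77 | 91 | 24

Rule: even AND at most 46. This holds for each 'Yes' example and fails for each 'No' one.

No, No, Yes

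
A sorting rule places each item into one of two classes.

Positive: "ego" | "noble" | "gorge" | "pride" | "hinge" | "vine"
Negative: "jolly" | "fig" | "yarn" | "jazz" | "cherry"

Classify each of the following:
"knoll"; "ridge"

Negative, Positive

'Positive' ⟺ ends with a vowel.
"knoll": Negative (ends with 'l'). "ridge": Positive (ends with 'e').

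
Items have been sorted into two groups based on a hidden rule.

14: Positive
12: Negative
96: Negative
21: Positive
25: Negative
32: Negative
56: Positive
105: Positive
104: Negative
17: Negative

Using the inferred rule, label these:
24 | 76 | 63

The classifier is using: multiple of 7.
24: 24 = 7·3 + 3, doesn't qualify → Negative.
76: 76 = 7·10 + 6, doesn't qualify → Negative.
63: 63 = 7·9, satisfies this → Positive.

Negative, Negative, Positive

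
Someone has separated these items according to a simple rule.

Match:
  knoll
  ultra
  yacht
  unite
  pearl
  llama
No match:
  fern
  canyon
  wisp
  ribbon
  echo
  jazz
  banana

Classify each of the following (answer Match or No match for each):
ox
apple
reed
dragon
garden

The rule appears to be: odd length.
No match: ox, since length 2. Match: apple, since length 5. No match: reed, since length 4. No match: dragon, since length 6. No match: garden, since length 6.

No match, Match, No match, No match, No match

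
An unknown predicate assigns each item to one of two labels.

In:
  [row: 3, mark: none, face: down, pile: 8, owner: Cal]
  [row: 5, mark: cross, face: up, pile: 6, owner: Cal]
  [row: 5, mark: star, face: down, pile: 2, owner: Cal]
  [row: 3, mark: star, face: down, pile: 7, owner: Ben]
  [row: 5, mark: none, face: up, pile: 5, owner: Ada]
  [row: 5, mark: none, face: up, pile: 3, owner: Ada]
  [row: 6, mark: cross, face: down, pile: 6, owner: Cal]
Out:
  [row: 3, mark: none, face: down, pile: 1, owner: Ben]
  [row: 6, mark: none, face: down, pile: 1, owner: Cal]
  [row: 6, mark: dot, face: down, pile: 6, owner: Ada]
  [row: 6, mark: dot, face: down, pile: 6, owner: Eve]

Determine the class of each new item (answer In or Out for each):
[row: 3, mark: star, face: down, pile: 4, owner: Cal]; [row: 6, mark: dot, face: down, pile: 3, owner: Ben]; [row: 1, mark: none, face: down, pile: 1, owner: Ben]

A rule that fits every label: mark is not dot AND pile ≥ 2 — true of each 'In' example, false of each 'Out' one.

In, Out, Out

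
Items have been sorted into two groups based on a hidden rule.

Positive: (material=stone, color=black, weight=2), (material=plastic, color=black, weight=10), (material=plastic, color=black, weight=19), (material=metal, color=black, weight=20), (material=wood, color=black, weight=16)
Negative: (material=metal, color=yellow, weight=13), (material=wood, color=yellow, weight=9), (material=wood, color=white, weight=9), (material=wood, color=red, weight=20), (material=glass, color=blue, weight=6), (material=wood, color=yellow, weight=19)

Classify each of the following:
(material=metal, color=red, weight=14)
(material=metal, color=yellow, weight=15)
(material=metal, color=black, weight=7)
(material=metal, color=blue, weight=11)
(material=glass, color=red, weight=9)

Negative, Negative, Positive, Negative, Negative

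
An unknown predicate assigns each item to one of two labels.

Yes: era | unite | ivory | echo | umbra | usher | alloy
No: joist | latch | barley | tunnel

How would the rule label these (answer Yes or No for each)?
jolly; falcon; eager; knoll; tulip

The distinguishing property — starts with a vowel — holds for all the 'Yes' cases and none of the 'No' cases.

No, No, Yes, No, No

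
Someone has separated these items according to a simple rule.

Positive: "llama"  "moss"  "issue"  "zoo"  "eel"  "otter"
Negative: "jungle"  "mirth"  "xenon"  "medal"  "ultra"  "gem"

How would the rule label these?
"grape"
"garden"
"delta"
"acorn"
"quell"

Negative, Negative, Negative, Negative, Positive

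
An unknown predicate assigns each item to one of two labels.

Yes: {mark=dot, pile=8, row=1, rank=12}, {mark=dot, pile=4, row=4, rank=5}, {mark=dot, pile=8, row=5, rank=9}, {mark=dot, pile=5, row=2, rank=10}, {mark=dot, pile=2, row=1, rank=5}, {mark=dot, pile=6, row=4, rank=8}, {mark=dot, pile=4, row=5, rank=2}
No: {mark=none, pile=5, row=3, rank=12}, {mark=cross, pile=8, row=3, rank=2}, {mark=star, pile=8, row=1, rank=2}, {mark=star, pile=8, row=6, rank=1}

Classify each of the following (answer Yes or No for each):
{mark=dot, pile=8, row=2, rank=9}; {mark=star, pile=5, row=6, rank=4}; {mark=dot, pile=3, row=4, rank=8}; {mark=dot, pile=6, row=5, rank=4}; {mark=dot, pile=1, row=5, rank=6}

Yes, No, Yes, Yes, Yes

Comparing the two groups points to one rule — mark is dot.
{mark=dot, pile=8, row=2, rank=9}: mark is dot, fits → Yes.
{mark=star, pile=5, row=6, rank=4}: mark is star, fails this test → No.
{mark=dot, pile=3, row=4, rank=8}: mark is dot, fits → Yes.
{mark=dot, pile=6, row=5, rank=4}: mark is dot, fits → Yes.
{mark=dot, pile=1, row=5, rank=6}: mark is dot, fits → Yes.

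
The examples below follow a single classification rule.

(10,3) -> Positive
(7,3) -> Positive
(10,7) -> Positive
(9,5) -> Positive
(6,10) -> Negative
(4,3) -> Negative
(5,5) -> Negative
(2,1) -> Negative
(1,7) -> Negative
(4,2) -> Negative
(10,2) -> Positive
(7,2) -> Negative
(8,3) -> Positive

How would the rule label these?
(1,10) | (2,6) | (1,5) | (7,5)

The simplest hypothesis consistent with all the labels is: first > second AND sum ≥ 10.
(1,10) → 1 < 10, 1+10 = 11 → Negative.
(2,6) → 2 < 6, 2+6 = 8 → Negative.
(1,5) → 1 < 5, 1+5 = 6 → Negative.
(7,5) → 7 > 5, 7+5 = 12 → Positive.

Negative, Negative, Negative, Positive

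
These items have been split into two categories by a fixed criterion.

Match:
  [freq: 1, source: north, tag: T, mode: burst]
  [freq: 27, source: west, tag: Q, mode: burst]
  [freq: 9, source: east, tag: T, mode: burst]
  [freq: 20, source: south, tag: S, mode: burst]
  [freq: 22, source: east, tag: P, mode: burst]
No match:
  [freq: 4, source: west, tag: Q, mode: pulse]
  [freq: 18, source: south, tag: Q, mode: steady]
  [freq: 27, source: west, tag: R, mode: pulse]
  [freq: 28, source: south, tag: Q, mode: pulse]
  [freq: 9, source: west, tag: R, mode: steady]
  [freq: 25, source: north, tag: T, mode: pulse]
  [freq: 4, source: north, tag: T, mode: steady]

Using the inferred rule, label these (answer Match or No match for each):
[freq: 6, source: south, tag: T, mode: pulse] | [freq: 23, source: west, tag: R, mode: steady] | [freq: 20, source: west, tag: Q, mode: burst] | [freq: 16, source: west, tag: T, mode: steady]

The pattern is that an item is 'Match' exactly when: mode is burst.
[freq: 6, source: south, tag: T, mode: pulse]: No match (mode is pulse).
[freq: 23, source: west, tag: R, mode: steady]: No match (mode is steady).
[freq: 20, source: west, tag: Q, mode: burst]: Match (mode is burst).
[freq: 16, source: west, tag: T, mode: steady]: No match (mode is steady).

No match, No match, Match, No match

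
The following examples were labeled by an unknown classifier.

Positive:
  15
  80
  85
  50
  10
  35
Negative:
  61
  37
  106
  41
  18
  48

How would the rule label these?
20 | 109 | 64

Positive, Negative, Negative

Rule: multiple of 5. This holds for each 'Positive' example and fails for each 'Negative' one.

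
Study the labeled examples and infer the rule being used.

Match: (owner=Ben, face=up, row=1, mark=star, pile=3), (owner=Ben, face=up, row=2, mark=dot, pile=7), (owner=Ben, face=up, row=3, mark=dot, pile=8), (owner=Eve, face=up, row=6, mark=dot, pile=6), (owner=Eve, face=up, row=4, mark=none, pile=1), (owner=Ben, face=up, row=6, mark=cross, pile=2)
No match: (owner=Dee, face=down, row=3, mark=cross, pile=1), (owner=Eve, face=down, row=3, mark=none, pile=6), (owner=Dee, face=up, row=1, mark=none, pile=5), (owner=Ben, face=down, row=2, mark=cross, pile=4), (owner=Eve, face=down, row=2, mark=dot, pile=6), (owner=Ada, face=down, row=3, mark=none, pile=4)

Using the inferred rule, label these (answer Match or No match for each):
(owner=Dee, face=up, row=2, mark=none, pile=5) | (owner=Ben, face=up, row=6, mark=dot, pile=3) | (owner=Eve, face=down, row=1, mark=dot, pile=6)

Rule: face is up AND pile ≠ 5. This holds for each 'Match' example and fails for each 'No match' one.

No match, Match, No match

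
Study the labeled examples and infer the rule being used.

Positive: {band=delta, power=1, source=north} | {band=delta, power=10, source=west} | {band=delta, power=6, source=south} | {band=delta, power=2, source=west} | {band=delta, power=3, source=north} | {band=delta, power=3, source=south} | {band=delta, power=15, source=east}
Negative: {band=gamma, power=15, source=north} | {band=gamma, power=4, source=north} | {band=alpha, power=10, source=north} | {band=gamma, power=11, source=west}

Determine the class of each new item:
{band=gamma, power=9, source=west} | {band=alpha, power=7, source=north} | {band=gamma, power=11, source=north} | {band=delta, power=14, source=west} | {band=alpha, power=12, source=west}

Negative, Negative, Negative, Positive, Negative

'Positive' ⟺ band is delta.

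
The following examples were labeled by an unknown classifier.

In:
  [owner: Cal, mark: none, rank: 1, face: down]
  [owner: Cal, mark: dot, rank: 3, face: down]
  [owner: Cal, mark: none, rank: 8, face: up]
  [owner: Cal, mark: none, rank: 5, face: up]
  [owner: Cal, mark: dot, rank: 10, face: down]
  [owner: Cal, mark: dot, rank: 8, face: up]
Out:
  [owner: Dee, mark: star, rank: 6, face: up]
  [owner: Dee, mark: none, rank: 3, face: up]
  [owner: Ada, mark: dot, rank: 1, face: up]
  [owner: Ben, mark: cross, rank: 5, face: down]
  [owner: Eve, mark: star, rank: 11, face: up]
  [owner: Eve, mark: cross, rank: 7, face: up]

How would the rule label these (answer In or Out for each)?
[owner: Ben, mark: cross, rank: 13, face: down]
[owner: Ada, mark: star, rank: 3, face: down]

Out, Out

The pattern is that an item is 'In' exactly when: owner is Cal.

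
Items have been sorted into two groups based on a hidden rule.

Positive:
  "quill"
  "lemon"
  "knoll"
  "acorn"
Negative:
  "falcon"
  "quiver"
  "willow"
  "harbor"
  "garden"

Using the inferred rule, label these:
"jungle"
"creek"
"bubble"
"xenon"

Negative, Positive, Negative, Positive

The rule appears to be: odd length.
"jungle": Negative (length 6).
"creek": Positive (length 5).
"bubble": Negative (length 6).
"xenon": Positive (length 5).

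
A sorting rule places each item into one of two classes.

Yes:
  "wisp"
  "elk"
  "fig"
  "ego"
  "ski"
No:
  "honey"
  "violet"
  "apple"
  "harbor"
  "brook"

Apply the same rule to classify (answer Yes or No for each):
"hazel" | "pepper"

No, No

The simplest hypothesis consistent with all the labels is: length ≤ 4.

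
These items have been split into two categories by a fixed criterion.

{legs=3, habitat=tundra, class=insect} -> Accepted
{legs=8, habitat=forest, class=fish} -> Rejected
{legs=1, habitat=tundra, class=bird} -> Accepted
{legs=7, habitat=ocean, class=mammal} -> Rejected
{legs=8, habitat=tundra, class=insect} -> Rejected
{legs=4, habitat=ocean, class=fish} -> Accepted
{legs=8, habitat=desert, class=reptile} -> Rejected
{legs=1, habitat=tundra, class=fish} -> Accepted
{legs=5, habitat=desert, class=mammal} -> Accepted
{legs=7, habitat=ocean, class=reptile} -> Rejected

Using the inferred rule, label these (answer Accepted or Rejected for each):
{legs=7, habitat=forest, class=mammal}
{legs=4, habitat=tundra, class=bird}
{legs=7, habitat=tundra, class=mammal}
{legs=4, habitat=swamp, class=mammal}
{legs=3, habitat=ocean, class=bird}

Rejected, Accepted, Rejected, Accepted, Accepted

All 'Accepted' examples share one property — legs ≤ 5 — and every 'Rejected' example lacks it.
Rejected: {legs=7, habitat=forest, class=mammal}, since legs = 7. Accepted: {legs=4, habitat=tundra, class=bird}, since legs = 4. Rejected: {legs=7, habitat=tundra, class=mammal}, since legs = 7. Accepted: {legs=4, habitat=swamp, class=mammal}, since legs = 4. Accepted: {legs=3, habitat=ocean, class=bird}, since legs = 3.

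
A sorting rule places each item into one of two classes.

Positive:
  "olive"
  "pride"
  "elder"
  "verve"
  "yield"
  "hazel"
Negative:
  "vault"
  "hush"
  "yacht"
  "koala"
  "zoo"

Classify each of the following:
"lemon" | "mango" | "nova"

The pattern is that an item is 'Positive' exactly when: contains 'e'.
"lemon": has 'e', checks out → Positive.
"mango": no 'e', fails the rule → Negative.
"nova": no 'e', fails the rule → Negative.

Positive, Negative, Negative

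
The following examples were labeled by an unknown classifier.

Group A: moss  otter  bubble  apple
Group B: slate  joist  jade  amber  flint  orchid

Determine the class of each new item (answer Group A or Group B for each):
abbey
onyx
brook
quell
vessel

The classifier is using: has a double letter.
Group A: abbey, since 'bb' doubled.
Group B: onyx, since no doubled letter.
Group A: brook, since 'oo' doubled.
Group A: quell, since 'll' doubled.
Group A: vessel, since 'ss' doubled.

Group A, Group B, Group A, Group A, Group A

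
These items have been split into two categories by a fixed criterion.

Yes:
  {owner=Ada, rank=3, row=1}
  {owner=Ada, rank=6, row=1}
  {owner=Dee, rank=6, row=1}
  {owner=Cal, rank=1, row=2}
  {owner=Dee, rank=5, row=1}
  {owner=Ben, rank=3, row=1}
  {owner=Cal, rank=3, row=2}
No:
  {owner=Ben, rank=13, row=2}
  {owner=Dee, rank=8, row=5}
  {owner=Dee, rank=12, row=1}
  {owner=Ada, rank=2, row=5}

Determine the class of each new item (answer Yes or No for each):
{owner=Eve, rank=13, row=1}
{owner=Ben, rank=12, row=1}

No, No

One predicate separates the groups cleanly: row ≤ 2 AND rank ≤ 6.
{owner=Eve, rank=13, row=1} → row = 1, rank = 13 → No. {owner=Ben, rank=12, row=1} → row = 1, rank = 12 → No.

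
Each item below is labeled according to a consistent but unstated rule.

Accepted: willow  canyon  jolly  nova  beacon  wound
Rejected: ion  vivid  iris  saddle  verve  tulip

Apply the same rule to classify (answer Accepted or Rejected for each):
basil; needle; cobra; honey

Rejected, Rejected, Accepted, Accepted

The distinguishing property — length ≥ 4 AND contains 'o' — holds for all the 'Accepted' cases and none of the 'Rejected' cases.
basil: Rejected (length 5, no 'o').
needle: Rejected (length 6, no 'o').
cobra: Accepted (length 5, has 'o').
honey: Accepted (length 5, has 'o').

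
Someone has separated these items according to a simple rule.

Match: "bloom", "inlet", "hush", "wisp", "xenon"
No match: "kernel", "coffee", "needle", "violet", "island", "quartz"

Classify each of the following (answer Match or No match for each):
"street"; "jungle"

No match, No match

The pattern is that an item is 'Match' exactly when: length ≤ 5.
"street": No match (length 6).
"jungle": No match (length 6).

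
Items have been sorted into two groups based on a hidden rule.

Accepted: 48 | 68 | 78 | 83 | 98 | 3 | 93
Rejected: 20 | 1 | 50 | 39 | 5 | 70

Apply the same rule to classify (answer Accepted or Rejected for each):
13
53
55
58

Accepted, Accepted, Rejected, Accepted

The rule appears to be: ≡ 3 (mod 5).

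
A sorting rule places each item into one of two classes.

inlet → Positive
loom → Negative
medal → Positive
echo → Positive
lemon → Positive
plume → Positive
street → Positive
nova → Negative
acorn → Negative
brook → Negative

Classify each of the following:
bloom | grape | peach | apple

A rule that fits every label: contains 'e' — true of each 'Positive' example, false of each 'Negative' one.

Negative, Positive, Positive, Positive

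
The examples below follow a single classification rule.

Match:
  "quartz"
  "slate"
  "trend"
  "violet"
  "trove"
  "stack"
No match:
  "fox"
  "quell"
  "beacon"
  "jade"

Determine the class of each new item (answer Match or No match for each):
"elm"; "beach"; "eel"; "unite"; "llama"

Looking at the examples, the only property every 'Match' case has and every 'No match' case lacks is: contains 't'.
"elm" — no 't', hence No match. "beach" — no 't', hence No match. "eel" — no 't', hence No match. "unite" — has 't', hence Match. "llama" — no 't', hence No match.

No match, No match, No match, Match, No match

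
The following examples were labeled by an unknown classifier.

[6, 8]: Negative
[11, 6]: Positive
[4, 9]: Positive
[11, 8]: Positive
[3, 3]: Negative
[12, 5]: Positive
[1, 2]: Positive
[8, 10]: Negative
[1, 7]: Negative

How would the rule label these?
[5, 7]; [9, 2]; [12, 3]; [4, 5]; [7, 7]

Negative, Positive, Positive, Positive, Negative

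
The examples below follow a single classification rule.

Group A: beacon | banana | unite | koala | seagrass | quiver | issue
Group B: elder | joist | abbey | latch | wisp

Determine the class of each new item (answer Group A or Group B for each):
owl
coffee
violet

Group B, Group A, Group A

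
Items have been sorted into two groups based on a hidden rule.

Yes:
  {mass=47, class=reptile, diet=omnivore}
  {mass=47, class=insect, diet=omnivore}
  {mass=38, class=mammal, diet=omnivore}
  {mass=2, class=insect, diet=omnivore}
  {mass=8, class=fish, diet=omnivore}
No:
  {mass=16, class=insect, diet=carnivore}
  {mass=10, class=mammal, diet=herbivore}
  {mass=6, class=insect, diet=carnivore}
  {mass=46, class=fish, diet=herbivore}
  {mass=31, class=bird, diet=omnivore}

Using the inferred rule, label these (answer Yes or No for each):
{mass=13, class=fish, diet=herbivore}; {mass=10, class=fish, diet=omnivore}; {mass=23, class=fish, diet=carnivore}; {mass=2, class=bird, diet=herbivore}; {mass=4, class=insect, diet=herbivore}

All 'Yes' examples share one property — diet is omnivore AND mass ≠ 31 — and every 'No' example lacks it.
{mass=13, class=fish, diet=herbivore} — diet is herbivore, mass = 13, hence No.
{mass=10, class=fish, diet=omnivore} — diet is omnivore, mass = 10, hence Yes.
{mass=23, class=fish, diet=carnivore} — diet is carnivore, mass = 23, hence No.
{mass=2, class=bird, diet=herbivore} — diet is herbivore, mass = 2, hence No.
{mass=4, class=insect, diet=herbivore} — diet is herbivore, mass = 4, hence No.

No, Yes, No, No, No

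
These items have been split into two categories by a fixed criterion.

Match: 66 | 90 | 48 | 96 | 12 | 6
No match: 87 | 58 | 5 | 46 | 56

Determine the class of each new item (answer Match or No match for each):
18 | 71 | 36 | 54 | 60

Match, No match, Match, Match, Match

Every 'Match' example satisfies: multiple of 6. None of the 'No match' examples do.
18 — 18 = 6·3, hence Match.
71 — 71 = 6·11 + 5, hence No match.
36 — 36 = 6·6, hence Match.
54 — 54 = 6·9, hence Match.
60 — 60 = 6·10, hence Match.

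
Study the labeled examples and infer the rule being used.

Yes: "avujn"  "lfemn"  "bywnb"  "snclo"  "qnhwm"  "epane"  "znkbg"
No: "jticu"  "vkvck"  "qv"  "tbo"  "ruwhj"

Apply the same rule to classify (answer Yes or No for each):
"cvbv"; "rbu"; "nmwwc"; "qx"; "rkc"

No, No, Yes, No, No

'Yes' ⟺ contains 'n'.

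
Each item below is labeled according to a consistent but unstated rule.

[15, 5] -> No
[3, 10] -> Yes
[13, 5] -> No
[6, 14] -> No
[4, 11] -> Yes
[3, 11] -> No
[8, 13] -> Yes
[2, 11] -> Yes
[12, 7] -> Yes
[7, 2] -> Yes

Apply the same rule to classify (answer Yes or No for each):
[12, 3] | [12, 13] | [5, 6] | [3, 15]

Yes, Yes, Yes, No

The rule appears to be: sum is odd.
[12, 3] — 12+3 = 15, hence Yes. [12, 13] — 12+13 = 25, hence Yes. [5, 6] — 5+6 = 11, hence Yes. [3, 15] — 3+15 = 18, hence No.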